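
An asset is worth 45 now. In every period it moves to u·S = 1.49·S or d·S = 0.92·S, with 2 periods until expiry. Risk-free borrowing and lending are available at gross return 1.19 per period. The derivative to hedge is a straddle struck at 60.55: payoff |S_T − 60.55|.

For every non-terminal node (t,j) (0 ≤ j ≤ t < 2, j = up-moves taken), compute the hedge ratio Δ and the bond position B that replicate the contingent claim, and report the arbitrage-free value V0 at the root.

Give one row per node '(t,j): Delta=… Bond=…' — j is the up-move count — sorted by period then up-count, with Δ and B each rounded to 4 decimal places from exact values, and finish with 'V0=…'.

Risk-neutral probability p* = (R−d)/(u−d) = (1.19−0.92)/(1.49−0.92) = 0.4737.
Terminal payoffs: V(2,0)=22.4620, V(2,1)=1.1360, V(2,2)=39.3545
  t=1,j=0: stock 41.4000 → up 61.6860 (V=1.1360), down 38.0880 (V=22.4620). Price 10.3867; hedge Δ=-0.9037, bond B=47.8008.
  t=1,j=1: stock 67.0500 → up 99.9045 (V=39.3545), down 61.6860 (V=1.1360). Price 16.1676; hedge Δ=1.0000, bond B=-50.8824.
  t=0,j=0: stock 45.0000 → up 67.0500 (V=16.1676), down 41.4000 (V=10.3867). Price 11.0295; hedge Δ=0.2254, bond B=0.8875.
Root portfolio cost Δ·45+B reproduces V0=11.0295.

(0,0): Delta=0.2254 Bond=0.8875
(1,0): Delta=-0.9037 Bond=47.8008
(1,1): Delta=1.0000 Bond=-50.8824
V0=11.0295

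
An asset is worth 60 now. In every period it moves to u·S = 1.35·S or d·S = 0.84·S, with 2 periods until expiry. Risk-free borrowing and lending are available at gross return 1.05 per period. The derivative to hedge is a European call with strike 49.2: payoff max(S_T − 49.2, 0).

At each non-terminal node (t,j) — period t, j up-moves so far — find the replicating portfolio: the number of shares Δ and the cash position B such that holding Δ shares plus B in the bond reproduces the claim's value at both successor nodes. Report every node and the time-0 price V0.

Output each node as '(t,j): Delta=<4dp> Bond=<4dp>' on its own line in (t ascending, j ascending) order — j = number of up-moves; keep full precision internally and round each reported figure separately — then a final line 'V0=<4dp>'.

Since d<R<u, set p* = (R−d)/(u−d) = 0.4118; price each node as the discounted p*-expectation of its children.
Terminal payoffs: V(2,0)=0.0000, V(2,1)=18.8400, V(2,2)=60.1500
  t=1,j=0: stock 50.4000 → up 68.0400 (V=18.8400), down 42.3360 (V=0.0000). Price 7.3882; hedge Δ=0.7330, bond B=-29.5529.
  t=1,j=1: stock 81.0000 → up 109.3500 (V=60.1500), down 68.0400 (V=18.8400). Price 34.1429; hedge Δ=1.0000, bond B=-46.8571.
  t=0,j=0: stock 60.0000 → up 81.0000 (V=34.1429), down 50.4000 (V=7.3882). Price 17.5284; hedge Δ=0.8743, bond B=-34.9316.
Self-financing check: at every node Δ·S+B equals the discounted successor values.

(0,0): Delta=0.8743 Bond=-34.9316
(1,0): Delta=0.7330 Bond=-29.5529
(1,1): Delta=1.0000 Bond=-46.8571
V0=17.5284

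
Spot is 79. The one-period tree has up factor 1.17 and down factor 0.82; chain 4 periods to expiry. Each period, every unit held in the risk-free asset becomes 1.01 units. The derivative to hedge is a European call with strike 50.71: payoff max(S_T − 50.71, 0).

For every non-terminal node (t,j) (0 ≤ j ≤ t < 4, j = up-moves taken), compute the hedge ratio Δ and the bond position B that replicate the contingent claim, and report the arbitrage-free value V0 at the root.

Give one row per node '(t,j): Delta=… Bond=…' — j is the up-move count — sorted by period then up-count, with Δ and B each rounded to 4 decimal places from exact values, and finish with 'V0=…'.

(0,0): Delta=0.9497 Bond=-44.1302
(1,0): Delta=0.8645 Bond=-39.0531
(1,1): Delta=1.0000 Bond=-49.2186
(2,0): Delta=0.6350 Bond=-27.2514
(2,1): Delta=1.0000 Bond=-49.7108
(2,2): Delta=1.0000 Bond=-49.7108
(3,0): Delta=0.0166 Bond=-0.5867
(3,1): Delta=1.0000 Bond=-50.2079
(3,2): Delta=1.0000 Bond=-50.2079
(3,3): Delta=1.0000 Bond=-50.2079
V0=30.8979

Risk-neutral probability p* = (R−d)/(u−d) = (1.01−0.82)/(1.17−0.82) = 0.5429.
Terminal payoffs: V(4,0)=0.0000, V(4,1)=0.2529, V(4,2)=22.0054, V(4,3)=53.0425, V(4,4)=97.3271
  t=3,j=0: stock 43.5581 → up 50.9629 (V=0.2529), down 35.7176 (V=0.0000). Price 0.1360; hedge Δ=0.0166, bond B=-0.5867.
  t=3,j=1: stock 62.1499 → up 72.7154 (V=22.0054), down 50.9629 (V=0.2529). Price 11.9420; hedge Δ=1.0000, bond B=-50.2079.
  t=3,j=2: stock 88.6773 → up 103.7525 (V=53.0425), down 72.7154 (V=22.0054). Price 38.4694; hedge Δ=1.0000, bond B=-50.2079.
  t=3,j=3: stock 126.5274 → up 148.0371 (V=97.3271), down 103.7525 (V=53.0425). Price 76.3195; hedge Δ=1.0000, bond B=-50.2079.
  t=2,j=0: stock 53.1196 → up 62.1499 (V=11.9420), down 43.5581 (V=0.1360). Price 6.4802; hedge Δ=0.6350, bond B=-27.2514.
  t=2,j=1: stock 75.7926 → up 88.6773 (V=38.4694), down 62.1499 (V=11.9420). Price 26.0818; hedge Δ=1.0000, bond B=-49.7108.
  t=2,j=2: stock 108.1431 → up 126.5274 (V=76.3195), down 88.6773 (V=38.4694). Price 58.4323; hedge Δ=1.0000, bond B=-49.7108.
  t=1,j=0: stock 64.7800 → up 75.7926 (V=26.0818), down 53.1196 (V=6.4802). Price 16.9515; hedge Δ=0.8645, bond B=-39.0531.
  t=1,j=1: stock 92.4300 → up 108.1431 (V=58.4323), down 75.7926 (V=26.0818). Price 43.2114; hedge Δ=1.0000, bond B=-49.2186.
  t=0,j=0: stock 79.0000 → up 92.4300 (V=43.2114), down 64.7800 (V=16.9515). Price 30.8979; hedge Δ=0.9497, bond B=-44.1302.
Root portfolio cost Δ·79+B reproduces V0=30.8979.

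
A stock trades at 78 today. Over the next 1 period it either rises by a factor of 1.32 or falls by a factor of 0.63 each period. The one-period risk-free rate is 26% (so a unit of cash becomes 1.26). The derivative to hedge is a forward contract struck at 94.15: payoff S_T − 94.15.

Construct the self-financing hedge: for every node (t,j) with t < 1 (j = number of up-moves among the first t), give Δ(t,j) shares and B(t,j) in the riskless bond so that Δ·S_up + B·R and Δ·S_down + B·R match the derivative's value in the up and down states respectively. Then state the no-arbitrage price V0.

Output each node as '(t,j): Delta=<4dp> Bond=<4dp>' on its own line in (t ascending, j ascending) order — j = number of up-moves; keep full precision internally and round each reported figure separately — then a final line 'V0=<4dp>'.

(0,0): Delta=1.0000 Bond=-74.7222
V0=3.2778

No-arbitrage ⇒ martingale measure with p* = (R−d)/(u−d) = 0.9130.
Terminal payoffs: V(1,0)=-45.0100, V(1,1)=8.8100
(0,0): S=78.0000. Δ = (V_up−V_dn)/(S_up−S_dn) = (8.8100−-45.0100)/(102.9600−49.1400) = 1.0000. V = [p*·8.8100 + (1−p*)·-45.0100]/1.26 = 3.2778. B = V − Δ·S = -74.7222.
Root portfolio cost Δ·78+B reproduces V0=3.2778.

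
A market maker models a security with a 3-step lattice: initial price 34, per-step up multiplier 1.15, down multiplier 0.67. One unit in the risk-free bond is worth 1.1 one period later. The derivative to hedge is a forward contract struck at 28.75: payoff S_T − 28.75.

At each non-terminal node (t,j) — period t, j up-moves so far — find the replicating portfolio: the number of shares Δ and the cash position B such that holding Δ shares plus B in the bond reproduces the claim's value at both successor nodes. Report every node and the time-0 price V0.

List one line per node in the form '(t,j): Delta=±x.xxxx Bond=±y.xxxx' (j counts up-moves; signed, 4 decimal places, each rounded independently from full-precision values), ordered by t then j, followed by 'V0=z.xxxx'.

No-arbitrage ⇒ martingale measure with p* = (R−d)/(u−d) = 0.8958.
At expiry t=3: V(3,0)=-18.5241, V(3,1)=-11.1980, V(3,2)=1.3765, V(3,3)=22.9597
  t=2,j=0: stock 15.2626 → up 17.5520 (V=-11.1980), down 10.2259 (V=-18.5241). Price -10.8738; hedge Δ=1.0000, bond B=-26.1364.
  t=2,j=1: stock 26.1970 → up 30.1265 (V=1.3765), down 17.5520 (V=-11.1980). Price 0.0606; hedge Δ=1.0000, bond B=-26.1364.
  t=2,j=2: stock 44.9650 → up 51.7097 (V=22.9597), down 30.1265 (V=1.3765). Price 18.8286; hedge Δ=1.0000, bond B=-26.1364.
  t=1,j=0: stock 22.7800 → up 26.1970 (V=0.0606), down 15.2626 (V=-10.8738). Price -0.9803; hedge Δ=1.0000, bond B=-23.7603.
  t=1,j=1: stock 39.1000 → up 44.9650 (V=18.8286), down 26.1970 (V=0.0606). Price 15.3397; hedge Δ=1.0000, bond B=-23.7603.
  t=0,j=0: stock 34.0000 → up 39.1000 (V=15.3397), down 22.7800 (V=-0.9803). Price 12.3997; hedge Δ=1.0000, bond B=-21.6003.
Root portfolio cost Δ·34+B reproduces V0=12.3997.

(0,0): Delta=1.0000 Bond=-21.6003
(1,0): Delta=1.0000 Bond=-23.7603
(1,1): Delta=1.0000 Bond=-23.7603
(2,0): Delta=1.0000 Bond=-26.1364
(2,1): Delta=1.0000 Bond=-26.1364
(2,2): Delta=1.0000 Bond=-26.1364
V0=12.3997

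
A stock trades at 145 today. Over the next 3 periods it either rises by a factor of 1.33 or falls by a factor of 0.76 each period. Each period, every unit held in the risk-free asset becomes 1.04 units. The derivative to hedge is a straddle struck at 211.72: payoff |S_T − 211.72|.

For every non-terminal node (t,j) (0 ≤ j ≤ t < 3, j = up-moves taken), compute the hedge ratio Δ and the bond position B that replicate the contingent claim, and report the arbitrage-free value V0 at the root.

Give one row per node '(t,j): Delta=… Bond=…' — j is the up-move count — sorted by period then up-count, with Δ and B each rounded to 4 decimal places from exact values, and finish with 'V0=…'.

Under the risk-neutral measure, an up-move has probability p* = (R−d)/(u−d) = 0.4912 and values discount at R = 1.04.
Terminal payoffs: V(3,0)=148.0685, V(3,1)=100.3298, V(3,2)=16.7872, V(3,3)=129.4124
  t=2,j=0: stock 83.7520 → up 111.3902 (V=100.3298), down 63.6515 (V=148.0685). Price 119.8249; hedge Δ=-1.0000, bond B=203.5769.
  t=2,j=1: stock 146.5660 → up 194.9328 (V=16.7872), down 111.3902 (V=100.3298). Price 57.0109; hedge Δ=-1.0000, bond B=203.5769.
  t=2,j=2: stock 256.4905 → up 341.1324 (V=129.4124), down 194.9328 (V=16.7872). Price 69.3383; hedge Δ=0.7704, bond B=-128.2497.
  t=1,j=0: stock 110.2000 → up 146.5660 (V=57.0109), down 83.7520 (V=119.8249). Price 85.5470; hedge Δ=-1.0000, bond B=195.7470.
  t=1,j=1: stock 192.8500 → up 256.4905 (V=69.3383), down 146.5660 (V=57.0109). Price 60.6409; hedge Δ=0.1121, bond B=39.0138.
  t=0,j=0: stock 145.0000 → up 192.8500 (V=60.6409), down 110.2000 (V=85.5470). Price 70.4927; hedge Δ=-0.3013, bond B=114.1878.
The time-0 hedge costs 70.4927, which is the no-arbitrage price.

(0,0): Delta=-0.3013 Bond=114.1878
(1,0): Delta=-1.0000 Bond=195.7470
(1,1): Delta=0.1121 Bond=39.0138
(2,0): Delta=-1.0000 Bond=203.5769
(2,1): Delta=-1.0000 Bond=203.5769
(2,2): Delta=0.7704 Bond=-128.2497
V0=70.4927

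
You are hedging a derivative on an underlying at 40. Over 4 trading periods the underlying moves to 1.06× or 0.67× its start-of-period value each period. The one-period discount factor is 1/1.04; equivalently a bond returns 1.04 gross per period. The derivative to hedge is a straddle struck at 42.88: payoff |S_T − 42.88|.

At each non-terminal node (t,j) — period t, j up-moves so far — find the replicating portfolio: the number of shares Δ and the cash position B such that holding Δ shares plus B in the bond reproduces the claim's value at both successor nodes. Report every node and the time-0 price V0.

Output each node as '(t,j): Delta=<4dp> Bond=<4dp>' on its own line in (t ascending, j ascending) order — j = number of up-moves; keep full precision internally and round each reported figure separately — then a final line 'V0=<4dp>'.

Risk-neutral probability p* = (R−d)/(u−d) = (1.04−0.67)/(1.06−0.67) = 0.9487.
Terminal payoffs: V(4,0)=34.8196, V(4,1)=30.1276, V(4,2)=22.7046, V(4,3)=10.9608, V(4,4)=7.6191
(3,0): S=12.0305. Δ = (V_up−V_dn)/(S_up−S_dn) = (30.1276−34.8196)/(12.7524−8.0604) = -1.0000. V = [p*·30.1276 + (1−p*)·34.8196]/1.04 = 29.2002. B = V − Δ·S = 41.2308.
(3,1): S=19.0334. Δ = (V_up−V_dn)/(S_up−S_dn) = (22.7046−30.1276)/(20.1754−12.7524) = -1.0000. V = [p*·22.7046 + (1−p*)·30.1276]/1.04 = 22.1974. B = V − Δ·S = 41.2308.
(3,2): S=30.1125. Δ = (V_up−V_dn)/(S_up−S_dn) = (10.9608−22.7046)/(31.9192−20.1754) = -1.0000. V = [p*·10.9608 + (1−p*)·22.7046]/1.04 = 11.1183. B = V − Δ·S = 41.2308.
(3,3): S=47.6406. Δ = (V_up−V_dn)/(S_up−S_dn) = (7.6191−10.9608)/(50.4991−31.9192) = -0.1799. V = [p*·7.6191 + (1−p*)·10.9608]/1.04 = 7.4908. B = V − Δ·S = 16.0593.
(2,0): S=17.9560. Δ = (V_up−V_dn)/(S_up−S_dn) = (22.1974−29.2002)/(19.0334−12.0305) = -1.0000. V = [p*·22.1974 + (1−p*)·29.2002]/1.04 = 21.6890. B = V − Δ·S = 39.6450.
(2,1): S=28.4080. Δ = (V_up−V_dn)/(S_up−S_dn) = (11.1183−22.1974)/(30.1125−19.0334) = -1.0000. V = [p*·11.1183 + (1−p*)·22.1974]/1.04 = 11.2370. B = V − Δ·S = 39.6450.
(2,2): S=44.9440. Δ = (V_up−V_dn)/(S_up−S_dn) = (7.4908−11.1183)/(47.6406−30.1125) = -0.2070. V = [p*·7.4908 + (1−p*)·11.1183]/1.04 = 7.3816. B = V − Δ·S = 16.6828.
(1,0): S=26.8000. Δ = (V_up−V_dn)/(S_up−S_dn) = (11.2370−21.6890)/(28.4080−17.9560) = -1.0000. V = [p*·11.2370 + (1−p*)·21.6890]/1.04 = 11.3202. B = V − Δ·S = 38.1202.
(1,1): S=42.4000. Δ = (V_up−V_dn)/(S_up−S_dn) = (7.3816−11.2370)/(44.9440−28.4080) = -0.2332. V = [p*·7.3816 + (1−p*)·11.2370]/1.04 = 7.2878. B = V − Δ·S = 17.1734.
(0,0): S=40.0000. Δ = (V_up−V_dn)/(S_up−S_dn) = (7.2878−11.3202)/(42.4000−26.8000) = -0.2585. V = [p*·7.2878 + (1−p*)·11.3202]/1.04 = 7.2063. B = V − Δ·S = 17.5458.
Root portfolio cost Δ·40+B reproduces V0=7.2063.

(0,0): Delta=-0.2585 Bond=17.5458
(1,0): Delta=-1.0000 Bond=38.1202
(1,1): Delta=-0.2332 Bond=17.1734
(2,0): Delta=-1.0000 Bond=39.6450
(2,1): Delta=-1.0000 Bond=39.6450
(2,2): Delta=-0.2070 Bond=16.6828
(3,0): Delta=-1.0000 Bond=41.2308
(3,1): Delta=-1.0000 Bond=41.2308
(3,2): Delta=-1.0000 Bond=41.2308
(3,3): Delta=-0.1799 Bond=16.0593
V0=7.2063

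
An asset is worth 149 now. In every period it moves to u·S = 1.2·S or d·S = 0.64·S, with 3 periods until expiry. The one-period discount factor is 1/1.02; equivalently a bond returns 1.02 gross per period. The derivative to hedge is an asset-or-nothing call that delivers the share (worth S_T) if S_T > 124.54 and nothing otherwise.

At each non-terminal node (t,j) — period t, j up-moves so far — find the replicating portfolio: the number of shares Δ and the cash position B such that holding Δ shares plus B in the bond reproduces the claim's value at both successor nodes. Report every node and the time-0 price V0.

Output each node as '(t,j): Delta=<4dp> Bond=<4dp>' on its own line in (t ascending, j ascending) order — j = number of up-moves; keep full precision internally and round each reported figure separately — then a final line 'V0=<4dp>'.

(0,0): Delta=1.3273 Bond=-64.5105
(1,0): Delta=1.7107 Bond=-102.3566
(1,1): Delta=1.2305 Bond=-48.4847
(2,0): Delta=0.0000 Bond=0.0000
(2,1): Delta=2.1429 Bond=-153.8582
(2,2): Delta=1.0000 Bond=0.0000
V0=133.2628

Under the risk-neutral measure, an up-move has probability p* = (R−d)/(u−d) = 0.6786 and values discount at R = 1.02.
At expiry t=3: V(3,0)=0.0000, V(3,1)=0.0000, V(3,2)=137.3184, V(3,3)=257.4720
Node (2,0) S=61.0304: V=(p*·0.0000+(1−p*)·0.0000)/1.02=0.0000; Δ=(0.0000−0.0000)/(73.2365−39.0595)=0.0000; B=V−Δ·S=0.0000
Node (2,1) S=114.4320: V=(p*·137.3184+(1−p*)·0.0000)/1.02=91.3533; Δ=(137.3184−0.0000)/(137.3184−73.2365)=2.1429; B=V−Δ·S=-153.8582
Node (2,2) S=214.5600: V=(p*·257.4720+(1−p*)·137.3184)/1.02=214.5600; Δ=(257.4720−137.3184)/(257.4720−137.3184)=1.0000; B=V−Δ·S=0.0000
Node (1,0) S=95.3600: V=(p*·91.3533+(1−p*)·0.0000)/1.02=60.7742; Δ=(91.3533−0.0000)/(114.4320−61.0304)=1.7107; B=V−Δ·S=-102.3566
Node (1,1) S=178.8000: V=(p*·214.5600+(1−p*)·91.3533)/1.02=171.5273; Δ=(214.5600−91.3533)/(214.5600−114.4320)=1.2305; B=V−Δ·S=-48.4847
Node (0,0) S=149.0000: V=(p*·171.5273+(1−p*)·60.7742)/1.02=133.2628; Δ=(171.5273−60.7742)/(178.8000−95.3600)=1.3273; B=V−Δ·S=-64.5105
Check: Δ(0,0)·S0 + B(0,0) = 133.2628 = V0.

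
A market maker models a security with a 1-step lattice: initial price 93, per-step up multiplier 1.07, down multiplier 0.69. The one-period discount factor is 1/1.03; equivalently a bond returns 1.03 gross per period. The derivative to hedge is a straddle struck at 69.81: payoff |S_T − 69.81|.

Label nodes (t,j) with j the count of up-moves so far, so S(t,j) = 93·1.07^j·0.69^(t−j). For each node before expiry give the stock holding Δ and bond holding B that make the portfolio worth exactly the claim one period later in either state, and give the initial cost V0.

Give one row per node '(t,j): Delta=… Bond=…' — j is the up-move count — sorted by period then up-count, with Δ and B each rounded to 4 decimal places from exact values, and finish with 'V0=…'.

Since d<R<u, set p* = (R−d)/(u−d) = 0.8947; price each node as the discounted p*-expectation of its children.
At expiry t=1: V(1,0)=5.6400, V(1,1)=29.7000
  t=0,j=0: stock 93.0000 → up 99.5100 (V=29.7000), down 64.1700 (V=5.6400). Price 26.3761; hedge Δ=0.6808, bond B=-36.9397.
Root portfolio cost Δ·93+B reproduces V0=26.3761.

(0,0): Delta=0.6808 Bond=-36.9397
V0=26.3761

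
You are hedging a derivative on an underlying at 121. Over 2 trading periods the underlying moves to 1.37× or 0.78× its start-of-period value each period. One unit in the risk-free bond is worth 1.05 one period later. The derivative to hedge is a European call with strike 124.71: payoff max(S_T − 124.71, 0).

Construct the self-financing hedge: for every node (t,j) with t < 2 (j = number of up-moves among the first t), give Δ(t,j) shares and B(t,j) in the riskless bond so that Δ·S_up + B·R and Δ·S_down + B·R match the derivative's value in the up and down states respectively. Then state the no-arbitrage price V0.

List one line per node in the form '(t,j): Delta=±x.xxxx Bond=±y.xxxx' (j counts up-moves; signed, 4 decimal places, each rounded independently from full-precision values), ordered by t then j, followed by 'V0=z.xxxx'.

Risk-neutral probability p* = (R−d)/(u−d) = (1.05−0.78)/(1.37−0.78) = 0.4576.
Payoff layer (t=2): V(2,0)=0.0000, V(2,1)=4.5906, V(2,2)=102.3949
Node (1,0) S=94.3800: V=(p*·4.5906+(1−p*)·0.0000)/1.05=2.0007; Δ=(4.5906−0.0000)/(129.3006−73.6164)=0.0824; B=V−Δ·S=-5.7799
Node (1,1) S=165.7700: V=(p*·102.3949+(1−p*)·4.5906)/1.05=46.9986; Δ=(102.3949−4.5906)/(227.1049−129.3006)=1.0000; B=V−Δ·S=-118.7714
Node (0,0) S=121.0000: V=(p*·46.9986+(1−p*)·2.0007)/1.05=21.5171; Δ=(46.9986−2.0007)/(165.7700−94.3800)=0.6303; B=V−Δ·S=-54.7504
Each (Δ,B) replicates both successor values, so the strategy is self-financing and V0 is arbitrage-free.

(0,0): Delta=0.6303 Bond=-54.7504
(1,0): Delta=0.0824 Bond=-5.7799
(1,1): Delta=1.0000 Bond=-118.7714
V0=21.5171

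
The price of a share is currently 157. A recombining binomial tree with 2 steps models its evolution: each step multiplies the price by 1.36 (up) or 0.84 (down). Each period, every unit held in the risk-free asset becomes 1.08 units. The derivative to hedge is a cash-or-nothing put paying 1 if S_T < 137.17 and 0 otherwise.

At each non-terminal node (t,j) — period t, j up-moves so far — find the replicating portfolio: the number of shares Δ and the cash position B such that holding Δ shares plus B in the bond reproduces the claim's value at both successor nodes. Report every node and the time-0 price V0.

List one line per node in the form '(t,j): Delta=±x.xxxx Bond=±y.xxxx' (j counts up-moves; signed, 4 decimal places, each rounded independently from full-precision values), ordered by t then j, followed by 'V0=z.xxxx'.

(0,0): Delta=-0.0061 Bond=1.2074
(1,0): Delta=-0.0146 Bond=2.4217
(1,1): Delta=0.0000 Bond=0.0000
V0=0.2486

The replicating-portfolio and risk-neutral prices coincide; use p* = (1.08−0.84)/(1.36−0.84) = 0.4615 for the latter.
Payoff layer (t=2): V(2,0)=1.0000, V(2,1)=0.0000, V(2,2)=0.0000
(1,0): S=131.8800. Δ = (V_up−V_dn)/(S_up−S_dn) = (0.0000−1.0000)/(179.3568−110.7792) = -0.0146. V = [p*·0.0000 + (1−p*)·1.0000]/1.08 = 0.4986. B = V − Δ·S = 2.4217.
(1,1): S=213.5200. Δ = (V_up−V_dn)/(S_up−S_dn) = (0.0000−0.0000)/(290.3872−179.3568) = 0.0000. V = [p*·0.0000 + (1−p*)·0.0000]/1.08 = 0.0000. B = V − Δ·S = 0.0000.
(0,0): S=157.0000. Δ = (V_up−V_dn)/(S_up−S_dn) = (0.0000−0.4986)/(213.5200−131.8800) = -0.0061. V = [p*·0.0000 + (1−p*)·0.4986]/1.08 = 0.2486. B = V − Δ·S = 1.2074.
Check: Δ(0,0)·S0 + B(0,0) = 0.2486 = V0.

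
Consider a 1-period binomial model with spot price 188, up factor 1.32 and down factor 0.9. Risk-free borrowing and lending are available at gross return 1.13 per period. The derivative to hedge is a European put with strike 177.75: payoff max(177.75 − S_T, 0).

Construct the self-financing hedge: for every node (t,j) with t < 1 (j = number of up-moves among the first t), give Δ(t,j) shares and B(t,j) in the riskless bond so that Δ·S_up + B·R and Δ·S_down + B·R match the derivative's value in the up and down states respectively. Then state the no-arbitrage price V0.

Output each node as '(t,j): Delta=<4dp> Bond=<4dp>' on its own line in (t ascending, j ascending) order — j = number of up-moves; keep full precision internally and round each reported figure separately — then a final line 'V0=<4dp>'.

(0,0): Delta=-0.1083 Bond=23.7800
V0=3.4229

The replicating-portfolio and risk-neutral prices coincide; use p* = (1.13−0.9)/(1.32−0.9) = 0.5476 for the latter.
Payoff layer (t=1): V(1,0)=8.5500, V(1,1)=0.0000
Node (0,0) S=188.0000: V=(p*·0.0000+(1−p*)·8.5500)/1.13=3.4229; Δ=(0.0000−8.5500)/(248.1600−169.2000)=-0.1083; B=V−Δ·S=23.7800
Check: Δ(0,0)·S0 + B(0,0) = 3.4229 = V0.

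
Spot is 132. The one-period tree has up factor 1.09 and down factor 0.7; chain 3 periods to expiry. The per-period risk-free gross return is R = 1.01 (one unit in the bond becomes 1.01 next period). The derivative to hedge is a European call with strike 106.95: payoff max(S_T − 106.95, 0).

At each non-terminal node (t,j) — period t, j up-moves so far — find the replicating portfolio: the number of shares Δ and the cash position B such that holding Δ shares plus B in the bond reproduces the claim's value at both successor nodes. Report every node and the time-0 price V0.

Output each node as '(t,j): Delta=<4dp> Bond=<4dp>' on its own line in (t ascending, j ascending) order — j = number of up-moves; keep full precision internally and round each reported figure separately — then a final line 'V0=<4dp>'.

(0,0): Delta=0.7535 Bond=-67.1939
(1,0): Delta=0.0618 Bond=-3.9586
(1,1): Delta=0.8681 Bond=-84.3580
(2,0): Delta=0.0000 Bond=0.0000
(2,1): Delta=0.0721 Bond=-5.0300
(2,2): Delta=1.0000 Bond=-105.8911
V0=32.2617

Under the risk-neutral measure, an up-move has probability p* = (R−d)/(u−d) = 0.7949 and values discount at R = 1.01.
Payoff layer (t=3): V(3,0)=0.0000, V(3,1)=0.0000, V(3,2)=2.8304, V(3,3)=63.9938
  t=2,j=0: stock 64.6800 → up 70.5012 (V=0.0000), down 45.2760 (V=0.0000). Price 0.0000; hedge Δ=0.0000, bond B=0.0000.
  t=2,j=1: stock 100.7160 → up 109.7804 (V=2.8304), down 70.5012 (V=0.0000). Price 2.2276; hedge Δ=0.0721, bond B=-5.0300.
  t=2,j=2: stock 156.8292 → up 170.9438 (V=63.9938), down 109.7804 (V=2.8304). Price 50.9381; hedge Δ=1.0000, bond B=-105.8911.
  t=1,j=0: stock 92.4000 → up 100.7160 (V=2.2276), down 64.6800 (V=0.0000). Price 1.7531; hedge Δ=0.0618, bond B=-3.9586.
  t=1,j=1: stock 143.8800 → up 156.8292 (V=50.9381), down 100.7160 (V=2.2276). Price 40.5408; hedge Δ=0.8681, bond B=-84.3580.
  t=0,j=0: stock 132.0000 → up 143.8800 (V=40.5408), down 92.4000 (V=1.7531). Price 32.2617; hedge Δ=0.7535, bond B=-67.1939.
Check: Δ(0,0)·S0 + B(0,0) = 32.2617 = V0.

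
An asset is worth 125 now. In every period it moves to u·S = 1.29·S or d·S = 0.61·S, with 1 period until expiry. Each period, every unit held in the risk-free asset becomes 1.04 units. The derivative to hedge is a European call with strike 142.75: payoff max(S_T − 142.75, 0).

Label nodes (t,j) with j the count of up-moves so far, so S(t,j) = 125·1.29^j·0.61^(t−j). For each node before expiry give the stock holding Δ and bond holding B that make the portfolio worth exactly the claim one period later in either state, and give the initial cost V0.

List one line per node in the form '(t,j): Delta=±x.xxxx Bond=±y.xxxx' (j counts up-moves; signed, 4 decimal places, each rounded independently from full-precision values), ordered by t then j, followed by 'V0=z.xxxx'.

(0,0): Delta=0.2176 Bond=-15.9573
V0=11.2486

No-arbitrage ⇒ martingale measure with p* = (R−d)/(u−d) = 0.6324.
At expiry t=1: V(1,0)=0.0000, V(1,1)=18.5000
  t=0,j=0: stock 125.0000 → up 161.2500 (V=18.5000), down 76.2500 (V=0.0000). Price 11.2486; hedge Δ=0.2176, bond B=-15.9573.
Each (Δ,B) replicates both successor values, so the strategy is self-financing and V0 is arbitrage-free.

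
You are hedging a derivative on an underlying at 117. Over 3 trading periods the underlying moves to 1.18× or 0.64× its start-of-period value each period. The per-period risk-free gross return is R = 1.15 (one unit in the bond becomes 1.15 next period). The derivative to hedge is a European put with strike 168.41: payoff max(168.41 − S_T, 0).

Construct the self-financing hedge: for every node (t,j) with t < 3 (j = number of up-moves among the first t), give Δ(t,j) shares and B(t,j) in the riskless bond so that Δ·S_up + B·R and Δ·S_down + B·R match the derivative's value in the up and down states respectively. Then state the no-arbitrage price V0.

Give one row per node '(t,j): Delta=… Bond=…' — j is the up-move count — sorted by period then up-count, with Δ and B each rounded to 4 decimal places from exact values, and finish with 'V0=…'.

Risk-neutral probability p* = (R−d)/(u−d) = (1.15−0.64)/(1.18−0.64) = 0.9444.
At expiry t=3: V(3,0)=137.7392, V(3,1)=111.8606, V(3,2)=64.1471, V(3,3)=0.0000
  t=2,j=0: stock 47.9232 → up 56.5494 (V=111.8606), down 30.6708 (V=137.7392). Price 98.5203; hedge Δ=-1.0000, bond B=146.4435.
  t=2,j=1: stock 88.3584 → up 104.2629 (V=64.1471), down 56.5494 (V=111.8606). Price 58.0851; hedge Δ=-1.0000, bond B=146.4435.
  t=2,j=2: stock 162.9108 → up 192.2347 (V=0.0000), down 104.2629 (V=64.1471). Price 3.0989; hedge Δ=-0.7292, bond B=121.8898.
  t=1,j=0: stock 74.8800 → up 88.3584 (V=58.0851), down 47.9232 (V=98.5203). Price 52.4622; hedge Δ=-1.0000, bond B=127.3422.
  t=1,j=1: stock 138.0600 → up 162.9108 (V=3.0989), down 88.3584 (V=58.0851). Price 5.3510; hedge Δ=-0.7376, bond B=107.1773.
  t=0,j=0: stock 117.0000 → up 138.0600 (V=5.3510), down 74.8800 (V=52.4622). Price 6.9290; hedge Δ=-0.7457, bond B=94.1718.
Root portfolio cost Δ·117+B reproduces V0=6.9290.

(0,0): Delta=-0.7457 Bond=94.1718
(1,0): Delta=-1.0000 Bond=127.3422
(1,1): Delta=-0.7376 Bond=107.1773
(2,0): Delta=-1.0000 Bond=146.4435
(2,1): Delta=-1.0000 Bond=146.4435
(2,2): Delta=-0.7292 Bond=121.8898
V0=6.9290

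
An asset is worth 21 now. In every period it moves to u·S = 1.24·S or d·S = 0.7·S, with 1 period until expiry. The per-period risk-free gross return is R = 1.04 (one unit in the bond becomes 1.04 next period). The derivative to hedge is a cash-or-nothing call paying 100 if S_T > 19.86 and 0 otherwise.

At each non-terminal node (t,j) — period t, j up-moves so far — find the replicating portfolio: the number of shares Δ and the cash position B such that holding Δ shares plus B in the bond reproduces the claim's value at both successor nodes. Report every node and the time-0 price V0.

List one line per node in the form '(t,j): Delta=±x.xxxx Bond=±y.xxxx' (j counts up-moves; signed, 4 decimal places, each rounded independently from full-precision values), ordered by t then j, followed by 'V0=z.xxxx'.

(0,0): Delta=8.8183 Bond=-124.6439
V0=60.5413

No-arbitrage ⇒ martingale measure with p* = (R−d)/(u−d) = 0.6296.
Terminal values V(1,·): V(1,0)=0.0000, V(1,1)=100.0000
  t=0,j=0: stock 21.0000 → up 26.0400 (V=100.0000), down 14.7000 (V=0.0000). Price 60.5413; hedge Δ=8.8183, bond B=-124.6439.
Each (Δ,B) replicates both successor values, so the strategy is self-financing and V0 is arbitrage-free.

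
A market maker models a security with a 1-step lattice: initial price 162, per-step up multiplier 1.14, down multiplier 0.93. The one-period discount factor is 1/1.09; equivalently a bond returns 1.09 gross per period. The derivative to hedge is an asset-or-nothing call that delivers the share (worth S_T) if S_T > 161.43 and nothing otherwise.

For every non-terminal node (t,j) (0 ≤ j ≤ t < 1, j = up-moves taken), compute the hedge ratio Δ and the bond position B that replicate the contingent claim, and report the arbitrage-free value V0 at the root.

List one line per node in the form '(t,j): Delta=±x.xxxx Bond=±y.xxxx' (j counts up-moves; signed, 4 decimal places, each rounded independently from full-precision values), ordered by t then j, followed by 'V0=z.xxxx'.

(0,0): Delta=5.4286 Bond=-750.3381
V0=129.0904

Under the risk-neutral measure, an up-move has probability p* = (R−d)/(u−d) = 0.7619 and values discount at R = 1.09.
Terminal values V(1,·): V(1,0)=0.0000, V(1,1)=184.6800
(0,0): S=162.0000. Δ = (V_up−V_dn)/(S_up−S_dn) = (184.6800−0.0000)/(184.6800−150.6600) = 5.4286. V = [p*·184.6800 + (1−p*)·0.0000]/1.09 = 129.0904. B = V − Δ·S = -750.3381.
Root portfolio cost Δ·162+B reproduces V0=129.0904.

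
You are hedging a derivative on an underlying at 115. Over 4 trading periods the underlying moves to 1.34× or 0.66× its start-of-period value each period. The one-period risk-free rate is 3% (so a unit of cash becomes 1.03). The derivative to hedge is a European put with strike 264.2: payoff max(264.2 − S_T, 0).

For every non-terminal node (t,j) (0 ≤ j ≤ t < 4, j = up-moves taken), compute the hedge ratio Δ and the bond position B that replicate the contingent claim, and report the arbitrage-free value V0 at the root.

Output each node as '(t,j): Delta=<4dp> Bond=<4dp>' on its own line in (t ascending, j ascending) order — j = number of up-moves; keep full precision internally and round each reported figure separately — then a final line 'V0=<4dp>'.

Since d<R<u, set p* = (R−d)/(u−d) = 0.5441; price each node as the discounted p*-expectation of its children.
Terminal values V(4,·): V(4,0)=242.3791, V(4,1)=219.8969, V(4,2)=174.2512, V(4,3)=81.5767, V(4,4)=0.0000
  t=3,j=0: stock 33.0620 → up 44.3031 (V=219.8969), down 21.8209 (V=242.3791). Price 223.4428; hedge Δ=-1.0000, bond B=256.5049.
  t=3,j=1: stock 67.1260 → up 89.9488 (V=174.2512), down 44.3031 (V=219.8969). Price 189.3789; hedge Δ=-1.0000, bond B=256.5049.
  t=3,j=2: stock 136.2860 → up 182.6233 (V=81.5767), down 89.9488 (V=174.2512). Price 120.2188; hedge Δ=-1.0000, bond B=256.5049.
  t=3,j=3: stock 276.7020 → up 370.7806 (V=0.0000), down 182.6233 (V=81.5767). Price 36.1062; hedge Δ=-0.4336, bond B=156.0719.
  t=2,j=0: stock 50.0940 → up 67.1260 (V=189.3789), down 33.0620 (V=223.4428). Price 198.9398; hedge Δ=-1.0000, bond B=249.0338.
  t=2,j=1: stock 101.7060 → up 136.2860 (V=120.2188), down 67.1260 (V=189.3789). Price 147.3278; hedge Δ=-1.0000, bond B=249.0338.
  t=2,j=2: stock 206.4940 → up 276.7020 (V=36.1062), down 136.2860 (V=120.2188). Price 72.2832; hedge Δ=-0.5990, bond B=195.9782.
  t=1,j=0: stock 75.9000 → up 101.7060 (V=147.3278), down 50.0940 (V=198.9398). Price 165.8804; hedge Δ=-1.0000, bond B=241.7804.
  t=1,j=1: stock 154.1000 → up 206.4940 (V=72.2832), down 101.7060 (V=147.3278). Price 103.3929; hedge Δ=-0.7162, bond B=213.7527.
  t=0,j=0: stock 115.0000 → up 154.1000 (V=103.3929), down 75.9000 (V=165.8804). Price 128.0387; hedge Δ=-0.7991, bond B=219.9321.
Self-financing check: at every node Δ·S+B equals the discounted successor values.

(0,0): Delta=-0.7991 Bond=219.9321
(1,0): Delta=-1.0000 Bond=241.7804
(1,1): Delta=-0.7162 Bond=213.7527
(2,0): Delta=-1.0000 Bond=249.0338
(2,1): Delta=-1.0000 Bond=249.0338
(2,2): Delta=-0.5990 Bond=195.9782
(3,0): Delta=-1.0000 Bond=256.5049
(3,1): Delta=-1.0000 Bond=256.5049
(3,2): Delta=-1.0000 Bond=256.5049
(3,3): Delta=-0.4336 Bond=156.0719
V0=128.0387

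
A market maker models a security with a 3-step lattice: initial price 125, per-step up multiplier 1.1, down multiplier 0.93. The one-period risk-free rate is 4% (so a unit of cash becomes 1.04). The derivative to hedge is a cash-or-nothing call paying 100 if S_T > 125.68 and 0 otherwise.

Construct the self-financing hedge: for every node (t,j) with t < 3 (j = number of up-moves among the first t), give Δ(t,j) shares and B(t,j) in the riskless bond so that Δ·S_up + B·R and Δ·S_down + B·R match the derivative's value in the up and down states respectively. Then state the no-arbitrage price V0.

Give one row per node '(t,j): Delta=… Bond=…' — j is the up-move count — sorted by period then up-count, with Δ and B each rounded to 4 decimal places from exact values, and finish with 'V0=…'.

(0,0): Delta=1.9872 Bond=-184.9105
(1,0): Delta=3.1482 Bond=-327.2737
(1,1): Delta=1.4518 Bond=-118.6887
(2,0): Delta=0.0000 Bond=0.0000
(2,1): Delta=4.6001 Bond=-526.0181
(2,2): Delta=0.0000 Bond=96.1538
V0=63.4946

No-arbitrage ⇒ martingale measure with p* = (R−d)/(u−d) = 0.6471.
Terminal values V(3,·): V(3,0)=0.0000, V(3,1)=0.0000, V(3,2)=100.0000, V(3,3)=100.0000
(2,0): S=108.1125. Δ = (V_up−V_dn)/(S_up−S_dn) = (0.0000−0.0000)/(118.9238−100.5446) = 0.0000. V = [p*·0.0000 + (1−p*)·0.0000]/1.04 = 0.0000. B = V − Δ·S = 0.0000.
(2,1): S=127.8750. Δ = (V_up−V_dn)/(S_up−S_dn) = (100.0000−0.0000)/(140.6625−118.9238) = 4.6001. V = [p*·100.0000 + (1−p*)·0.0000]/1.04 = 62.2172. B = V − Δ·S = -526.0181.
(2,2): S=151.2500. Δ = (V_up−V_dn)/(S_up−S_dn) = (100.0000−100.0000)/(166.3750−140.6625) = 0.0000. V = [p*·100.0000 + (1−p*)·100.0000]/1.04 = 96.1538. B = V − Δ·S = 96.1538.
(1,0): S=116.2500. Δ = (V_up−V_dn)/(S_up−S_dn) = (62.2172−0.0000)/(127.8750−108.1125) = 3.1482. V = [p*·62.2172 + (1−p*)·0.0000]/1.04 = 38.7098. B = V − Δ·S = -327.2737.
(1,1): S=137.5000. Δ = (V_up−V_dn)/(S_up−S_dn) = (96.1538−62.2172)/(151.2500−127.8750) = 1.4518. V = [p*·96.1538 + (1−p*)·62.2172]/1.04 = 80.9387. B = V − Δ·S = -118.6887.
(0,0): S=125.0000. Δ = (V_up−V_dn)/(S_up−S_dn) = (80.9387−38.7098)/(137.5000−116.2500) = 1.9872. V = [p*·80.9387 + (1−p*)·38.7098]/1.04 = 63.4946. B = V − Δ·S = -184.9105.
The time-0 hedge costs 63.4946, which is the no-arbitrage price.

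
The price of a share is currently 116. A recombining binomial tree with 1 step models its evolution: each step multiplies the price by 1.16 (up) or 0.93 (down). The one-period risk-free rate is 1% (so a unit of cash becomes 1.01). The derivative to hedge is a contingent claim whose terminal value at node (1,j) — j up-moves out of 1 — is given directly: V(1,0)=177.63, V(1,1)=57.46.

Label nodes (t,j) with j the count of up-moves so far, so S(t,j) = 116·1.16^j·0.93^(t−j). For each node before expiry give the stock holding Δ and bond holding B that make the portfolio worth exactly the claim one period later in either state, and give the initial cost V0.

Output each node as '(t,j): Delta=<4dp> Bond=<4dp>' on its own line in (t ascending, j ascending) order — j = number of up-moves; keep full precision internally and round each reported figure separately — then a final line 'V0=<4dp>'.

(0,0): Delta=-4.5041 Bond=656.9651
V0=134.4869

The replicating-portfolio and risk-neutral prices coincide; use p* = (1.01−0.93)/(1.16−0.93) = 0.3478 for the latter.
Terminal values V(1,·): V(1,0)=177.6300, V(1,1)=57.4600
Node (0,0) S=116.0000: V=(p*·57.4600+(1−p*)·177.6300)/1.01=134.4869; Δ=(57.4600−177.6300)/(134.5600−107.8800)=-4.5041; B=V−Δ·S=656.9651
The time-0 hedge costs 134.4869, which is the no-arbitrage price.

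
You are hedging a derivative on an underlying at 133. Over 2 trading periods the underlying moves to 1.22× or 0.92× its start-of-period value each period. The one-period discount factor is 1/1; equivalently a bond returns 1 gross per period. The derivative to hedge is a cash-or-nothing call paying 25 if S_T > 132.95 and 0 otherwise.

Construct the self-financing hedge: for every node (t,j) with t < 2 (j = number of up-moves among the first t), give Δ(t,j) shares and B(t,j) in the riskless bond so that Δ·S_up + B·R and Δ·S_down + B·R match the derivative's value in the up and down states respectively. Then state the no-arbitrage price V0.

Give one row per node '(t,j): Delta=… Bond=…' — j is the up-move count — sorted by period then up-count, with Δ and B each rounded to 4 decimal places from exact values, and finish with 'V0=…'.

Risk-neutral probability p* = (R−d)/(u−d) = (1−0.92)/(1.22−0.92) = 0.2667.
Payoff layer (t=2): V(2,0)=0.0000, V(2,1)=25.0000, V(2,2)=25.0000
(1,0): S=122.3600. Δ = (V_up−V_dn)/(S_up−S_dn) = (25.0000−0.0000)/(149.2792−112.5712) = 0.6811. V = [p*·25.0000 + (1−p*)·0.0000]/1 = 6.6667. B = V − Δ·S = -76.6667.
(1,1): S=162.2600. Δ = (V_up−V_dn)/(S_up−S_dn) = (25.0000−25.0000)/(197.9572−149.2792) = 0.0000. V = [p*·25.0000 + (1−p*)·25.0000]/1 = 25.0000. B = V − Δ·S = 25.0000.
(0,0): S=133.0000. Δ = (V_up−V_dn)/(S_up−S_dn) = (25.0000−6.6667)/(162.2600−122.3600) = 0.4595. V = [p*·25.0000 + (1−p*)·6.6667]/1 = 11.5556. B = V − Δ·S = -49.5556.
Root portfolio cost Δ·133+B reproduces V0=11.5556.

(0,0): Delta=0.4595 Bond=-49.5556
(1,0): Delta=0.6811 Bond=-76.6667
(1,1): Delta=0.0000 Bond=25.0000
V0=11.5556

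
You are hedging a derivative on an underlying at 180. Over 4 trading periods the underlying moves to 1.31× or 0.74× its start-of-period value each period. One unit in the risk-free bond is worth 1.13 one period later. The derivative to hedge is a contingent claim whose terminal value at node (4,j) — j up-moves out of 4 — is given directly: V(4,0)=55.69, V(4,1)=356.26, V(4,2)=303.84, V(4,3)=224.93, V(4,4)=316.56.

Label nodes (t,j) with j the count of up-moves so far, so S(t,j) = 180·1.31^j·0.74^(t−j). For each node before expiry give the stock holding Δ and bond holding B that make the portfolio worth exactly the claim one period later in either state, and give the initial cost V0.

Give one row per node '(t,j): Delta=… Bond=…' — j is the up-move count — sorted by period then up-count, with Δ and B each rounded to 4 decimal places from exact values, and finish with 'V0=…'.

(0,0): Delta=-0.0467 Bond=178.1403
(1,0): Delta=-0.3055 Bond=235.7757
(1,1): Delta=0.0208 Bond=185.3860
(2,0): Delta=0.9301 Bond=144.6324
(2,1): Delta=-0.6277 Bond=322.6393
(2,2): Delta=0.1899 Bond=157.2616
(3,0): Delta=7.2294 Bond=-296.0387
(3,1): Delta=-0.7122 Bond=375.4991
(3,2): Delta=-0.6056 Bond=359.5439
(3,3): Delta=0.3973 Bond=93.7803
V0=169.7364

Under the risk-neutral measure, an up-move has probability p* = (R−d)/(u−d) = 0.6842 and values discount at R = 1.13.
Payoff layer (t=4): V(4,0)=55.6900, V(4,1)=356.2600, V(4,2)=303.8400, V(4,3)=224.9300, V(4,4)=316.5600
Node (3,0) S=72.9403: V=(p*·356.2600+(1−p*)·55.6900)/1.13=231.2771; Δ=(356.2600−55.6900)/(95.5518−53.9758)=7.2294; B=V−Δ·S=-296.0387
Node (3,1) S=129.1241: V=(p*·303.8400+(1−p*)·356.2600)/1.13=283.5342; Δ=(303.8400−356.2600)/(169.1525−95.5518)=-0.7122; B=V−Δ·S=375.4991
Node (3,2) S=228.5845: V=(p*·224.9300+(1−p*)·303.8400)/1.13=221.1053; Δ=(224.9300−303.8400)/(299.4457−169.1525)=-0.6056; B=V−Δ·S=359.5439
Node (3,3) S=404.6564: V=(p*·316.5600+(1−p*)·224.9300)/1.13=254.5347; Δ=(316.5600−224.9300)/(530.0999−299.4457)=0.3973; B=V−Δ·S=93.7803
Node (2,0) S=98.5680: V=(p*·283.5342+(1−p*)·231.2771)/1.13=236.3115; Δ=(283.5342−231.2771)/(129.1241−72.9403)=0.9301; B=V−Δ·S=144.6324
Node (2,1) S=174.4920: V=(p*·221.1053+(1−p*)·283.5342)/1.13=213.1148; Δ=(221.1053−283.5342)/(228.5845−129.1241)=-0.6277; B=V−Δ·S=322.6393
Node (2,2) S=308.8980: V=(p*·254.5347+(1−p*)·221.1053)/1.13=215.9098; Δ=(254.5347−221.1053)/(404.6564−228.5845)=0.1899; B=V−Δ·S=157.2616
Node (1,0) S=133.2000: V=(p*·213.1148+(1−p*)·236.3115)/1.13=195.0797; Δ=(213.1148−236.3115)/(174.4920−98.5680)=-0.3055; B=V−Δ·S=235.7757
Node (1,1) S=235.8000: V=(p*·215.9098+(1−p*)·213.1148)/1.13=190.2895; Δ=(215.9098−213.1148)/(308.8980−174.4920)=0.0208; B=V−Δ·S=185.3860
Node (0,0) S=180.0000: V=(p*·190.2895+(1−p*)·195.0797)/1.13=169.7364; Δ=(190.2895−195.0797)/(235.8000−133.2000)=-0.0467; B=V−Δ·S=178.1403
Root portfolio cost Δ·180+B reproduces V0=169.7364.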